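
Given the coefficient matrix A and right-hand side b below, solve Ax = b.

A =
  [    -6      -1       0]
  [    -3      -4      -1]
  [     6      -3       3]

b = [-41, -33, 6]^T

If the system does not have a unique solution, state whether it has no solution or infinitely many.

x_1 = 6, x_2 = 5, x_3 = -5

Row-reduce the augmented matrix:
R1 ← R1 / (-6).
R2 ← R2 + 3·R1.
R3 ← R3 − 6·R1.
R2 ← R2 / (-7/2).
R1 ← R1 − 1/6·R2.
R3 ← R3 + 4·R2.
R3 ← R3 / (29/7).
R1 ← R1 + 1/21·R3.
R2 ← R2 − 2/7·R3.
Reading off the reduced rows gives x_1 = 6, x_2 = 5, x_3 = -5.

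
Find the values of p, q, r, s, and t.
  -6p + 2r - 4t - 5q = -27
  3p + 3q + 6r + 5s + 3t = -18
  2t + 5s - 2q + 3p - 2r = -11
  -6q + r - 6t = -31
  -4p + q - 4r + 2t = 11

p = 1, q = -1, r = -1, s = -6, t = 6

Row-reduce the augmented matrix:
R1 ← R1 / (-6).
R2 ← R2 − 3·R1.
R3 ← R3 − 3·R1.
R5 ← R5 + 4·R1.
R2 ← R2 / (1/2).
R1 ← R1 − 5/6·R2.
R3 ← R3 + 9/2·R2.
R4 ← R4 + 6·R2.
R5 ← R5 − 13/3·R2.
R3 ← R3 / (62).
R1 ← R1 + 12·R3.
R2 ← R2 − 14·R3.
R4 ← R4 − 85·R3.
R5 ← R5 + 66·R3.
R4 ← R4 / (-265/31).
R1 ← R1 − 125/93·R4.
R2 ← R2 + 40/31·R4.
R3 ← R3 − 25/31·R4.
R5 ← R5 − 920/93·R4.
R5 ← R5 / (-93/53).
R1 ← R1 + 27/106·R5.
R2 ← R2 − 49/53·R5.
R3 ← R3 + 24/53·R5.
R4 ← R4 − 393/530·R5.
Reading off the reduced rows gives p = 1, q = -1, r = -1, s = -6, t = 6.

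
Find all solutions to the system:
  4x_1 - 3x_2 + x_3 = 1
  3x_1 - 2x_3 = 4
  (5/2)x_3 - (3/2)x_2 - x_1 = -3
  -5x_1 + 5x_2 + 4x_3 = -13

no solution

Row-reduce:
R1 ← R1 / (4).
R2 ← R2 − 3·R1.
R3 ← R3 + 1·R1.
R4 ← R4 + 5·R1.
R2 ← R2 / (9/4).
R1 ← R1 + 3/4·R2.
R3 ← R3 + 9/4·R2.
R4 ← R4 − 5/4·R2.
Swap R3 and R4.
R3 ← R3 / (61/9).
R1 ← R1 + 2/3·R3.
R2 ← R2 + 11/9·R3.
Row 4 reduces to 0 = 1/2, a contradiction. The system is inconsistent.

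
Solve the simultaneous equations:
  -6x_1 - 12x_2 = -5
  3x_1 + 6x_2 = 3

no solution

Row-reduce:
R1 ← R1 / (-6).
R2 ← R2 − 3·R1.
Row 2 reduces to 0 = 1/2, a contradiction. The system is inconsistent.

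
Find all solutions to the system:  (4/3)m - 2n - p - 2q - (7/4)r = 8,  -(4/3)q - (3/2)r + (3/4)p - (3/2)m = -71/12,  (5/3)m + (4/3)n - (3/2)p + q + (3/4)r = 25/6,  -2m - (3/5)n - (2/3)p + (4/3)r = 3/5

infinitely many solutions

Row-reduce:
R1 ← R1 / (4/3).
R2 ← R2 + 3/2·R1.
R3 ← R3 − 5/3·R1.
R4 ← R4 + 2·R1.
R2 ← R2 / (-9/4).
R1 ← R1 + 3/2·R2.
R3 ← R3 − 23/6·R2.
R4 ← R4 + 18/5·R2.
R3 ← R3 / (-8/9).
R1 ← R1 + 1/2·R3.
R2 ← R2 − 1/6·R3.
R4 ← R4 + 47/30·R3.
R4 ← R4 / (15821/2160).
R1 ← R1 − 113/48·R4.
R2 ← R2 − 53/48·R4.
R3 ← R3 − 211/72·R4.
Rank is 4 with 5 unknowns, leaving r free.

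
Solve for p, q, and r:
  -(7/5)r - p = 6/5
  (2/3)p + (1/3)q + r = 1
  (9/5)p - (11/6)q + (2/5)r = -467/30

p = -4, q = 5, r = 2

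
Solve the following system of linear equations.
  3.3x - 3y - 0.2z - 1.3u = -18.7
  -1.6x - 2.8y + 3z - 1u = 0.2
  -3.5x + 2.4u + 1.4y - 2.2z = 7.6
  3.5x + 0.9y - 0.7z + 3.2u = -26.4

x = -4, y = 4, z = 0, u = -5

Row-reduce the augmented matrix:
R1 ← R1 / (33/10).
R2 ← R2 + 8/5·R1.
R3 ← R3 + 7/2·R1.
R4 ← R4 − 7/2·R1.
R2 ← R2 / (-234/55).
R1 ← R1 + 10/11·R2.
R3 ← R3 + 98/55·R2.
R4 ← R4 − 449/110·R2.
R3 ← R3 / (-6367/1755).
R1 ← R1 + 239/351·R3.
R2 ← R2 + 479/702·R3.
R4 ← R4 − 16127/7020·R3.
R4 ← R4 / (1042579/254680).
R1 ← R1 + 4653/12734·R4.
R2 ← R2 − 1597/25468·R4.
R3 ← R3 + 5981/12734·R4.
Reading off the reduced rows gives x = -4, y = 4, z = 0, u = -5.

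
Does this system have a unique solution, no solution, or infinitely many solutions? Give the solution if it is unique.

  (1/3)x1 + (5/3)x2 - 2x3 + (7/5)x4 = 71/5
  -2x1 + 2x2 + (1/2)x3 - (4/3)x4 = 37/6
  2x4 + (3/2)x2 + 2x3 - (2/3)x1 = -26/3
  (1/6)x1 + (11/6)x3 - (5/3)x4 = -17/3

x1 = 1, x2 = 4, x3 = -5, x4 = -2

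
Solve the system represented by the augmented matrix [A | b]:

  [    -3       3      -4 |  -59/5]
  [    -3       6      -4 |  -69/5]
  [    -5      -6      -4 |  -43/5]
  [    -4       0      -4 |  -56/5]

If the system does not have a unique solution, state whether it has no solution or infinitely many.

x_1 = 7/5, x_2 = -2/3, x_3 = 7/5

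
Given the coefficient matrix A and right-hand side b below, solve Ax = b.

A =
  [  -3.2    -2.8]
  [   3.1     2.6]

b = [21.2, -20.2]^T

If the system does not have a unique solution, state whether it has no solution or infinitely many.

x_1 = -4, x_2 = -3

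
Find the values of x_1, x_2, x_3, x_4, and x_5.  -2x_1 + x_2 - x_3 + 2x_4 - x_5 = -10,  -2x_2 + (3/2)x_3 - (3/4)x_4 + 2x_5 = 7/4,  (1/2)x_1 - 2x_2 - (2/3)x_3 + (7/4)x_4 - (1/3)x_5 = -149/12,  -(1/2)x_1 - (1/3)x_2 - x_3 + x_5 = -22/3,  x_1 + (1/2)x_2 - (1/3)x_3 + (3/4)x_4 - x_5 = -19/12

x_1 = 0, x_2 = 1, x_3 = 4, x_4 = -5, x_5 = -3

Row-reduce the augmented matrix:
R1 ← R1 / (-2).
R3 ← R3 − 1/2·R1.
R4 ← R4 + 1/2·R1.
R5 ← R5 − 1·R1.
R2 ← R2 / (-2).
R1 ← R1 + 1/2·R2.
R3 ← R3 + 7/4·R2.
R4 ← R4 + 7/12·R2.
R5 ← R5 − 1·R2.
R3 ← R3 / (-107/48).
R1 ← R1 − 1/8·R3.
R2 ← R2 + 3/4·R3.
R4 ← R4 + 19/16·R3.
R5 ← R5 + 1/12·R3.
R4 ← R4 / (-783/428).
R1 ← R1 + 139/214·R4.
R2 ← R2 + 129/214·R4.
R3 ← R3 + 279/214·R4.
R5 ← R5 − 271/214·R4.
R5 ← R5 / (4271/4698).
R1 ← R1 + 1900/2349·R5.
R2 ← R2 + 661/783·R5.
R3 ← R3 + 82/261·R5.
R4 ← R4 + 2452/2349·R5.
Reading off the reduced rows gives x_1 = 0, x_2 = 1, x_3 = 4, x_4 = -5, x_5 = -3.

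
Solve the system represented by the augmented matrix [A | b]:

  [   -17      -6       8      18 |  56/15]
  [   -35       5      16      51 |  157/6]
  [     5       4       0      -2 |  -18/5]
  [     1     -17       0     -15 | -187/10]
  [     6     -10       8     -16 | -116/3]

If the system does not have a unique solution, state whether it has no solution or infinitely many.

x_1 = -1, x_2 = 3/5, x_3 = -7/3, x_4 = 1/2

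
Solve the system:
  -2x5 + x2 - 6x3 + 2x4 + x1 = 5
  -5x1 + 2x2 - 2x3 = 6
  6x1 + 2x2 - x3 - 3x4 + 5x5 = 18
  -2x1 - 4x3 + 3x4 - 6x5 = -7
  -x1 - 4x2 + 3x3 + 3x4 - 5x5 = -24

Row-reduce:
R2 ← R2 + 5·R1.
R3 ← R3 − 6·R1.
R4 ← R4 + 2·R1.
R5 ← R5 + 1·R1.
R2 ← R2 / (7).
R1 ← R1 − 1·R2.
R3 ← R3 + 4·R2.
R4 ← R4 − 2·R2.
R5 ← R5 + 3·R2.
R3 ← R3 / (117/7).
R1 ← R1 + 10/7·R3.
R2 ← R2 + 32/7·R3.
R4 ← R4 + 48/7·R3.
R5 ← R5 + 117/7·R3.
R4 ← R4 / (1/3).
R1 ← R1 + 2/9·R4.
R2 ← R2 + 10/9·R4.
R3 ← R3 + 5/9·R4.
Rank is 4 with 5 unknowns, leaving x5 free.

infinitely many solutions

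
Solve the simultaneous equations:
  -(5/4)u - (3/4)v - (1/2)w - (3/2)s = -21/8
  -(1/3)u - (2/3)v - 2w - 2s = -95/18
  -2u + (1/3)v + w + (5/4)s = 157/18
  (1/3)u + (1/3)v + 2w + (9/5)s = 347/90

u = -5/2, v = 8/3, w = -1/2, s = 8/3

Row-reduce the augmented matrix:
R1 ← R1 / (-5/4).
R2 ← R2 + 1/3·R1.
R3 ← R3 + 2·R1.
R4 ← R4 − 1/3·R1.
R2 ← R2 / (-7/15).
R1 ← R1 − 3/5·R2.
R3 ← R3 − 23/15·R2.
R4 ← R4 − 2/15·R2.
R3 ← R3 / (-13/3).
R1 ← R1 + 2·R3.
R2 ← R2 − 4·R3.
R4 ← R4 − 4/3·R3.
R4 ← R4 / (204/455).
R1 ← R1 + 3/26·R4.
R2 ← R2 − 177/91·R4.
R3 ← R3 − 135/364·R4.
Reading off the reduced rows gives u = -5/2, v = 8/3, w = -1/2, s = 8/3.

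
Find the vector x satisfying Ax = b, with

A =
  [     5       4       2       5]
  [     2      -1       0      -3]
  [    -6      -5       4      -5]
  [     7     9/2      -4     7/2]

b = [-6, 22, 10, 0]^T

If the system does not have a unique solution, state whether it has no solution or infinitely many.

Row-reduce:
R1 ← R1 / (5).
R2 ← R2 − 2·R1.
R3 ← R3 + 6·R1.
R4 ← R4 − 7·R1.
R2 ← R2 / (-13/5).
R1 ← R1 − 4/5·R2.
R3 ← R3 + 1/5·R2.
R4 ← R4 + 11/10·R2.
R3 ← R3 / (84/13).
R1 ← R1 − 2/13·R3.
R2 ← R2 − 4/13·R3.
R4 ← R4 + 84/13·R3.
Row 4 reduces to 0 = -1, a contradiction. The system is inconsistent.

no solution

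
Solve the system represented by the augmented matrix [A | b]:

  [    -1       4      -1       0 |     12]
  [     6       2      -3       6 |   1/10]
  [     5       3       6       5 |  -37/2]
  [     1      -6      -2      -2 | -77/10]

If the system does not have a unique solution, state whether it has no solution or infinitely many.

x_1 = -3/2, x_2 = 2, x_3 = -5/2, x_4 = -2/5

Row-reduce the augmented matrix:
R1 ← R1 / (-1).
R2 ← R2 − 6·R1.
R3 ← R3 − 5·R1.
R4 ← R4 − 1·R1.
R2 ← R2 / (26).
R1 ← R1 + 4·R2.
R3 ← R3 − 23·R2.
R4 ← R4 + 2·R2.
R3 ← R3 / (233/26).
R1 ← R1 + 5/13·R3.
R2 ← R2 + 9/26·R3.
R4 ← R4 + 48/13·R3.
R4 ← R4 / (-388/233).
R1 ← R1 − 212/233·R4.
R2 ← R2 − 51/233·R4.
R3 ← R3 + 8/233·R4.
Reading off the reduced rows gives x_1 = -3/2, x_2 = 2, x_3 = -5/2, x_4 = -2/5.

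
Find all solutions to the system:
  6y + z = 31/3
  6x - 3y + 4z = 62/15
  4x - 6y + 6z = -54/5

x = 14/5, y = 2, z = -5/3

Row-reduce the augmented matrix:
Swap R1 and R2.
R1 ← R1 / (6).
R3 ← R3 − 4·R1.
R2 ← R2 / (6).
R1 ← R1 + 1/2·R2.
R3 ← R3 + 4·R2.
R3 ← R3 / (4).
R1 ← R1 − 3/4·R3.
R2 ← R2 − 1/6·R3.
Reading off the reduced rows gives x = 14/5, y = 2, z = -5/3.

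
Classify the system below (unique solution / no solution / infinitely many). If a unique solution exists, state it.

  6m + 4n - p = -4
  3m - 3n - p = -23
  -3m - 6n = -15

Row-reduce the augmented matrix:
R1 ← R1 / (6).
R2 ← R2 − 3·R1.
R3 ← R3 + 3·R1.
R2 ← R2 / (-5).
R1 ← R1 − 2/3·R2.
R3 ← R3 + 4·R2.
R3 ← R3 / (-1/10).
R1 ← R1 + 7/30·R3.
R2 ← R2 − 1/10·R3.
Reading off the reduced rows gives m = -3, n = 4, p = 2.

m = -3, n = 4, p = 2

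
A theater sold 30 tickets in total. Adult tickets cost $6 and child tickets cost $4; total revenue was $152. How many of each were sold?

Let a = adult tickets, c = child tickets.
  a + c = 30
  6a + 4c = 152
Row-reduce the augmented matrix:
R2 ← R2 − 6·R1.
R2 ← R2 / (-2).
R1 ← R1 − 1·R2.
Reading off the reduced rows gives a = 16, c = 14.

adult tickets: 16, child tickets: 14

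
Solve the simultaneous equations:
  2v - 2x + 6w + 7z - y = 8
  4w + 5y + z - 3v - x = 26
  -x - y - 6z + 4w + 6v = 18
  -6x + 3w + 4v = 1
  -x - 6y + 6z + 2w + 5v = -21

no solution

Row-reduce:
R1 ← R1 / (-2).
R2 ← R2 + 1·R1.
R3 ← R3 + 1·R1.
R4 ← R4 + 6·R1.
R5 ← R5 + 1·R1.
R2 ← R2 / (11/2).
R1 ← R1 − 1/2·R2.
R3 ← R3 + 1/2·R2.
R4 ← R4 − 3·R2.
R5 ← R5 + 11/2·R2.
R3 ← R3 / (-107/11).
R1 ← R1 + 36/11·R3.
R2 ← R2 + 5/11·R3.
R4 ← R4 + 216/11·R3.
R4 ← R4 / (-1899/107).
R1 ← R1 + 370/107·R4.
R2 ← R2 − 14/107·R4.
R3 ← R3 + 12/107·R4.
Row 5 reduces to 0 = -3, a contradiction. The system is inconsistent.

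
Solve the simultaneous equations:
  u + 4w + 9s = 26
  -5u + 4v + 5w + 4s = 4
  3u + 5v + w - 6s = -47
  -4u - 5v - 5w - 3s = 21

infinitely many solutions

Row-reduce:
R2 ← R2 + 5·R1.
R3 ← R3 − 3·R1.
R4 ← R4 + 4·R1.
R2 ← R2 / (4).
R3 ← R3 − 5·R2.
R4 ← R4 + 5·R2.
R3 ← R3 / (-169/4).
R1 ← R1 − 4·R3.
R2 ← R2 − 25/4·R3.
R4 ← R4 − 169/4·R3.
Rank is 3 with 4 unknowns, leaving s free.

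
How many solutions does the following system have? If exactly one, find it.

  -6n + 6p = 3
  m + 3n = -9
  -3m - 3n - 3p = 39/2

Row-reduce the augmented matrix:
Swap R1 and R2.
R3 ← R3 + 3·R1.
R2 ← R2 / (-6).
R1 ← R1 − 3·R2.
R3 ← R3 − 6·R2.
R3 ← R3 / (3).
R1 ← R1 − 3·R3.
R2 ← R2 + 1·R3.
Reading off the reduced rows gives m = -3, n = -2, p = -3/2.

m = -3, n = -2, p = -3/2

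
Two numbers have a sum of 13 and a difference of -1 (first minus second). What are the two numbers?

Let x = first number, y = second number.
  x + y = 13
  x - y = -1
From equation 1: x = 13 − y.
Substitute into equation 2 and solve: y = 7.
Then x = 6.

first number: 6, second number: 7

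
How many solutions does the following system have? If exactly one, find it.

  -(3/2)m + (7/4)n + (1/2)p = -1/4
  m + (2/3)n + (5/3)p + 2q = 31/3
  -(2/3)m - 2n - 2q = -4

Row-reduce:
R1 ← R1 / (-3/2).
R2 ← R2 − 1·R1.
R3 ← R3 + 2/3·R1.
R2 ← R2 / (11/6).
R1 ← R1 + 7/6·R2.
R3 ← R3 + 25/9·R2.
R3 ← R3 / (278/99).
R1 ← R1 − 31/33·R3.
R2 ← R2 − 12/11·R3.
Rank is 3 with 4 unknowns, leaving q free.

infinitely many solutions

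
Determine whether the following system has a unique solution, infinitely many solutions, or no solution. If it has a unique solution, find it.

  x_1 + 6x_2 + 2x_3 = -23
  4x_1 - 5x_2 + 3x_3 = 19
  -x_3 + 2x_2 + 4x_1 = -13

Row-reduce the augmented matrix:
R2 ← R2 − 4·R1.
R3 ← R3 − 4·R1.
R2 ← R2 / (-29).
R1 ← R1 − 6·R2.
R3 ← R3 + 22·R2.
R3 ← R3 / (-151/29).
R1 ← R1 − 28/29·R3.
R2 ← R2 − 5/29·R3.
Reading off the reduced rows gives x_1 = -1, x_2 = -4, x_3 = 1.

x_1 = -1, x_2 = -4, x_3 = 1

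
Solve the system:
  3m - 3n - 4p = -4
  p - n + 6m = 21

infinitely many solutions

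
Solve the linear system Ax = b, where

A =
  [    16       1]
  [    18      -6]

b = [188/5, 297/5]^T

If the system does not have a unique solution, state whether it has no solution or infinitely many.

x_1 = 5/2, x_2 = -12/5

From equation 1: x_2 = 188/5 − 16·x_1.
Substitute into equation 2 and solve: x_1 = 5/2.
Then x_2 = -12/5.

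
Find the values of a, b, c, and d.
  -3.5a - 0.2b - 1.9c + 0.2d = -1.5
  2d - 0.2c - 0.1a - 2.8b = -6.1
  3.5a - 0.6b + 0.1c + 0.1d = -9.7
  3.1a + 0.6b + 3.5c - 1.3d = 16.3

a = -3, b = -1, c = 6, d = -4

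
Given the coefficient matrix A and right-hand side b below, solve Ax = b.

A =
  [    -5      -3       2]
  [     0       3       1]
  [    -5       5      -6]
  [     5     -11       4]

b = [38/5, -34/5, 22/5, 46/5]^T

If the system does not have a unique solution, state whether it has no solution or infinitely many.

x_1 = -1, x_2 = -9/5, x_3 = -7/5

Row-reduce the augmented matrix:
R1 ← R1 / (-5).
R3 ← R3 + 5·R1.
R4 ← R4 − 5·R1.
R2 ← R2 / (3).
R1 ← R1 − 3/5·R2.
R3 ← R3 − 8·R2.
R4 ← R4 + 14·R2.
R3 ← R3 / (-32/3).
R1 ← R1 + 3/5·R3.
R2 ← R2 − 1/3·R3.
R4 ← R4 − 32/3·R3.
R4 reduces to 0 = 0, so the extra equation is consistent.
Reading off the reduced rows gives x_1 = -1, x_2 = -9/5, x_3 = -7/5.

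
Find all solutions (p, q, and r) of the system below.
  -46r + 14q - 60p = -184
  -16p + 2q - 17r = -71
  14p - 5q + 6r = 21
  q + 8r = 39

Row-reduce the augmented matrix:
R1 ← R1 / (-60).
R2 ← R2 + 16·R1.
R3 ← R3 − 14·R1.
R2 ← R2 / (-26/15).
R1 ← R1 + 7/30·R2.
R3 ← R3 + 26/15·R2.
R4 ← R4 − 1·R2.
Swap R3 and R4.
R3 ← R3 / (137/26).
R1 ← R1 − 73/52·R3.
R2 ← R2 − 71/26·R3.
R4 reduces to 0 = 0, so the extra equation is consistent.
Reading off the reduced rows gives p = -1, q = -1, r = 5.

p = -1, q = -1, r = 5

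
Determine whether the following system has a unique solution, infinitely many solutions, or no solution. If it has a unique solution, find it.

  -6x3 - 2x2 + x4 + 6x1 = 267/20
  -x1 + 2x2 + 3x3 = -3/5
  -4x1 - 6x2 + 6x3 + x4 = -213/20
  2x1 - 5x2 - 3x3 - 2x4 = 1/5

Row-reduce the augmented matrix:
R1 ← R1 / (6).
R2 ← R2 + 1·R1.
R3 ← R3 + 4·R1.
R4 ← R4 − 2·R1.
R2 ← R2 / (5/3).
R1 ← R1 + 1/3·R2.
R3 ← R3 + 22/3·R2.
R4 ← R4 + 13/3·R2.
R3 ← R3 / (54/5).
R1 ← R1 + 3/5·R3.
R2 ← R2 − 6/5·R3.
R4 ← R4 − 21/5·R3.
R4 ← R4 / (-17/6).
R1 ← R1 − 1/3·R4.
R2 ← R2 + 1/6·R4.
R3 ← R3 − 2/9·R4.
Reading off the reduced rows gives x1 = 13/5, x2 = 1/2, x3 = 1/3, x4 = 3/4.

x1 = 13/5, x2 = 1/2, x3 = 1/3, x4 = 3/4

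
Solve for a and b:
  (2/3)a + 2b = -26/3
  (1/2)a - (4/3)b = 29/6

Row-reduce the augmented matrix:
R1 ← R1 / (2/3).
R2 ← R2 − 1/2·R1.
R2 ← R2 / (-17/6).
R1 ← R1 − 3·R2.
Reading off the reduced rows gives a = -1, b = -4.

a = -1, b = -4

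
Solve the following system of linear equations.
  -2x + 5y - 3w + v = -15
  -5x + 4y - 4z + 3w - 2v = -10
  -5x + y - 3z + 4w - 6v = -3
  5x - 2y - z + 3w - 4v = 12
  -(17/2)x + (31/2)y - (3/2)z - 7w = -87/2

no solution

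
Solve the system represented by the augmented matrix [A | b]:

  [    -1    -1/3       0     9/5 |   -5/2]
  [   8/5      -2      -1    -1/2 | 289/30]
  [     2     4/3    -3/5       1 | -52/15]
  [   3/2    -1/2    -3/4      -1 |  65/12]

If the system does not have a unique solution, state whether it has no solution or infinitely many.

x_1 = 1/2, x_2 = -3, x_3 = -2, x_4 = -5/3

Row-reduce the augmented matrix:
R1 ← R1 / (-1).
R2 ← R2 − 8/5·R1.
R3 ← R3 − 2·R1.
R4 ← R4 − 3/2·R1.
R2 ← R2 / (-38/15).
R1 ← R1 − 1/3·R2.
R3 ← R3 − 2/3·R2.
R4 ← R4 + 1·R2.
R3 ← R3 / (-82/95).
R1 ← R1 + 5/38·R3.
R2 ← R2 − 15/38·R3.
R4 ← R4 + 27/76·R3.
R4 ← R4 / (-4561/3280).
R1 ← R1 + 749/328·R4.
R2 ← R2 − 2379/1640·R4.
R3 ← R3 + 993/164·R4.
Reading off the reduced rows gives x_1 = 1/2, x_2 = -3, x_3 = -2, x_4 = -5/3.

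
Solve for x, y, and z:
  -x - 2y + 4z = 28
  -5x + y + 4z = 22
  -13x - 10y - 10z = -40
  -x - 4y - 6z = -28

Row-reduce the augmented matrix:
R1 ← R1 / (-1).
R2 ← R2 + 5·R1.
R3 ← R3 + 13·R1.
R4 ← R4 + 1·R1.
R2 ← R2 / (11).
R1 ← R1 − 2·R2.
R3 ← R3 − 16·R2.
R4 ← R4 + 2·R2.
R3 ← R3 / (-426/11).
R1 ← R1 + 12/11·R3.
R2 ← R2 + 16/11·R3.
R4 ← R4 + 142/11·R3.
R4 reduces to 0 = 0, so the extra equation is consistent.
Reading off the reduced rows gives x = 0, y = -2, z = 6.

x = 0, y = -2, z = 6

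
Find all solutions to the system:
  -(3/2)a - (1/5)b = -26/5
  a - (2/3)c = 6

Row-reduce:
R1 ← R1 / (-3/2).
R2 ← R2 − 1·R1.
R2 ← R2 / (-2/15).
R1 ← R1 − 2/15·R2.
Rank is 2 with 3 unknowns, leaving c free.

infinitely many solutions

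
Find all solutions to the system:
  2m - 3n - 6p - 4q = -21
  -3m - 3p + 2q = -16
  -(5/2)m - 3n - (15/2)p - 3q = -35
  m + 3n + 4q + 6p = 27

infinitely many solutions

Row-reduce:
R1 ← R1 / (2).
R2 ← R2 + 3·R1.
R3 ← R3 + 5/2·R1.
R4 ← R4 − 1·R1.
R2 ← R2 / (-9/2).
R1 ← R1 + 3/2·R2.
R3 ← R3 + 27/4·R2.
R4 ← R4 − 9/2·R2.
R3 ← R3 / (3).
R1 ← R1 − 1·R3.
R2 ← R2 − 8/3·R3.
R4 ← R4 + 3·R3.
Rank is 3 with 4 unknowns, leaving q free.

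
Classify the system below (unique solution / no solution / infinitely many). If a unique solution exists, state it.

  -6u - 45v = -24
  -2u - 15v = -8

infinitely many solutions

Row-reduce:
R1 ← R1 / (-6).
R2 ← R2 + 2·R1.
Rank is 1 with 2 unknowns, leaving v free.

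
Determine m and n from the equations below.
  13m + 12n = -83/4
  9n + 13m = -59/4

Row-reduce the augmented matrix:
R1 ← R1 / (13).
R2 ← R2 − 13·R1.
R2 ← R2 / (-3).
R1 ← R1 − 12/13·R2.
Reading off the reduced rows gives m = 1/4, n = -2.

m = 1/4, n = -2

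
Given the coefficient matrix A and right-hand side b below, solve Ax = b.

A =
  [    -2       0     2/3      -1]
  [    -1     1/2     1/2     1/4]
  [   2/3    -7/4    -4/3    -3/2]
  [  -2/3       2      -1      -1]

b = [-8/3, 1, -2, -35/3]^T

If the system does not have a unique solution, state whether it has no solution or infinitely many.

Row-reduce the augmented matrix:
R1 ← R1 / (-2).
R2 ← R2 + 1·R1.
R3 ← R3 − 2/3·R1.
R4 ← R4 + 2/3·R1.
R2 ← R2 / (1/2).
R3 ← R3 + 7/4·R2.
R4 ← R4 − 2·R2.
R3 ← R3 / (-19/36).
R1 ← R1 + 1/3·R3.
R2 ← R2 − 1/3·R3.
R4 ← R4 + 17/9·R3.
R4 ← R4 / (-13/2).
R2 ← R2 − 2·R4.
R3 ← R3 + 3/2·R4.
Reading off the reduced rows gives x_1 = -2, x_2 = -4, x_3 = -1, x_4 = 6.

x_1 = -2, x_2 = -4, x_3 = -1, x_4 = 6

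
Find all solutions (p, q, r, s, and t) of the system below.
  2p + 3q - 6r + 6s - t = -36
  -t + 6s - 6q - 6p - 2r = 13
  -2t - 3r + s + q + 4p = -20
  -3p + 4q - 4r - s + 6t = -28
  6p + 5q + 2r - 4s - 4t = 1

p = -3, q = -1, r = 4, s = -1, t = -3

Row-reduce the augmented matrix:
R1 ← R1 / (2).
R2 ← R2 + 6·R1.
R3 ← R3 − 4·R1.
R4 ← R4 + 3·R1.
R5 ← R5 − 6·R1.
R2 ← R2 / (3).
R1 ← R1 − 3/2·R2.
R3 ← R3 + 5·R2.
R4 ← R4 − 17/2·R2.
R5 ← R5 + 4·R2.
R3 ← R3 / (-73/3).
R1 ← R1 − 7·R3.
R2 ← R2 + 20/3·R3.
R4 ← R4 − 131/3·R3.
R5 ← R5 + 20/3·R3.
R4 ← R4 / (-581/73).
R1 ← R1 + 48/73·R4.
R2 ← R2 − 4/73·R4.
R3 ← R3 + 87/73·R4.
R5 ← R5 − 150/73·R4.
R5 ← R5 / (-2038/581).
R1 ← R1 + 857/1162·R5.
R2 ← R2 − 302/581·R5.
R3 ← R3 + 355/1162·R5.
R4 ← R4 + 565/1162·R5.
Reading off the reduced rows gives p = -3, q = -1, r = 4, s = -1, t = -3.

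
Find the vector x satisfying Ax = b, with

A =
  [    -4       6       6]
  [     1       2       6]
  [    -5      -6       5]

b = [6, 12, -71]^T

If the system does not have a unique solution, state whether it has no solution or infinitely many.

x_1 = 6, x_2 = 6, x_3 = -1

Row-reduce the augmented matrix:
R1 ← R1 / (-4).
R2 ← R2 − 1·R1.
R3 ← R3 + 5·R1.
R2 ← R2 / (7/2).
R1 ← R1 + 3/2·R2.
R3 ← R3 + 27/2·R2.
R3 ← R3 / (185/7).
R1 ← R1 − 12/7·R3.
R2 ← R2 − 15/7·R3.
Reading off the reduced rows gives x_1 = 6, x_2 = 6, x_3 = -1.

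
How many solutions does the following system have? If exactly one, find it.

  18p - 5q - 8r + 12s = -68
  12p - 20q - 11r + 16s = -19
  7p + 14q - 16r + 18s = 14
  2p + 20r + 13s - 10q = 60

Row-reduce the augmented matrix:
R1 ← R1 / (18).
R2 ← R2 − 12·R1.
R3 ← R3 − 7·R1.
R4 ← R4 − 2·R1.
R2 ← R2 / (-50/3).
R1 ← R1 + 5/18·R2.
R3 ← R3 − 287/18·R2.
R4 ← R4 + 85/9·R2.
R3 ← R3 / (-1831/100).
R1 ← R1 + 7/20·R3.
R2 ← R2 − 17/50·R3.
R4 ← R4 − 241/10·R3.
R4 ← R4 / (63639/1831).
R1 ← R1 − 242/1831·R4.
R2 ← R2 + 496/5493·R4.
R3 ← R3 + 6296/5493·R4.
Reading off the reduced rows gives p = -6, q = 0, r = 1, s = 4.

p = -6, q = 0, r = 1, s = 4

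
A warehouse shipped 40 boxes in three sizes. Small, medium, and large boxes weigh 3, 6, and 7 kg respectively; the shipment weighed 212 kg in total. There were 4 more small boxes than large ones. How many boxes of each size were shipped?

Let s = small boxes, m = medium boxes, l = large boxes.
  s + m + l = 40
  3s + 6m + 7l = 212
  s - l = 4
Row-reduce the augmented matrix:
R2 ← R2 − 3·R1.
R3 ← R3 − 1·R1.
R2 ← R2 / (3).
R1 ← R1 − 1·R2.
R3 ← R3 + 1·R2.
R3 ← R3 / (-2/3).
R1 ← R1 + 1/3·R3.
R2 ← R2 − 4/3·R3.
Reading off the reduced rows gives s = 12, m = 20, l = 8.

small boxes: 12, medium boxes: 20, large boxes: 8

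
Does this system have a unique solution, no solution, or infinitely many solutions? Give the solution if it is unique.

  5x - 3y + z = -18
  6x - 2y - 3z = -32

infinitely many solutions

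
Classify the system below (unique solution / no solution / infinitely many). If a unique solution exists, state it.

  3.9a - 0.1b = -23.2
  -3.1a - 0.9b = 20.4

Row-reduce the augmented matrix:
R1 ← R1 / (39/10).
R2 ← R2 + 31/10·R1.
R2 ← R2 / (-191/195).
R1 ← R1 + 1/39·R2.
Reading off the reduced rows gives a = -6, b = -2.

a = -6, b = -2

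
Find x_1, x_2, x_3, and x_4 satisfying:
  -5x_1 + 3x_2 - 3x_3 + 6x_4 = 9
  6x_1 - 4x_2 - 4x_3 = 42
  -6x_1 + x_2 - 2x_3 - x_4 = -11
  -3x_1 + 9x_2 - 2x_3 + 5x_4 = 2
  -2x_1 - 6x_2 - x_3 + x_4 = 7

Row-reduce the augmented matrix:
R1 ← R1 / (-5).
R2 ← R2 − 6·R1.
R3 ← R3 + 6·R1.
R4 ← R4 + 3·R1.
R5 ← R5 + 2·R1.
R2 ← R2 / (-2/5).
R1 ← R1 + 3/5·R2.
R3 ← R3 + 13/5·R2.
R4 ← R4 − 36/5·R2.
R5 ← R5 + 36/5·R2.
R3 ← R3 / (51).
R1 ← R1 − 12·R3.
R2 ← R2 − 19·R3.
R4 ← R4 + 137·R3.
R5 ← R5 − 137·R3.
R4 ← R4 / (-854/51).
R1 ← R1 − 16/17·R4.
R2 ← R2 − 127/51·R4.
R3 ← R3 + 55/51·R4.
R5 ← R5 − 854/51·R4.
R5 reduces to 0 = 0, so the extra equation is consistent.
Reading off the reduced rows gives x_1 = 3, x_2 = -1, x_3 = -5, x_4 = 2.

x_1 = 3, x_2 = -1, x_3 = -5, x_4 = 2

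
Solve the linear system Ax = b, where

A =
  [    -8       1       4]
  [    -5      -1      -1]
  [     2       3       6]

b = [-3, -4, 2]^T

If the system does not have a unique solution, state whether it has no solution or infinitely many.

no solution

Row-reduce:
R1 ← R1 / (-8).
R2 ← R2 + 5·R1.
R3 ← R3 − 2·R1.
R2 ← R2 / (-13/8).
R1 ← R1 + 1/8·R2.
R3 ← R3 − 13/4·R2.
Row 3 reduces to 0 = -3, a contradiction. The system is inconsistent.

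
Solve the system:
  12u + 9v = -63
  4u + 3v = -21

infinitely many solutions

Row-reduce:
R1 ← R1 / (12).
R2 ← R2 − 4·R1.
Rank is 1 with 2 unknowns, leaving v free.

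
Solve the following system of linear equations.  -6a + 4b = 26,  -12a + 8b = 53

no solution

Row-reduce:
R1 ← R1 / (-6).
R2 ← R2 + 12·R1.
Row 2 reduces to 0 = 1, a contradiction. The system is inconsistent.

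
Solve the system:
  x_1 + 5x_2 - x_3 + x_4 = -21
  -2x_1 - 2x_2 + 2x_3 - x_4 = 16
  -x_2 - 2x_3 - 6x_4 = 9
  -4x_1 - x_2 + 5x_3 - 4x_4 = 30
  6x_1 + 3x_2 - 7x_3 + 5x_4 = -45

no solution

Row-reduce:
R2 ← R2 + 2·R1.
R4 ← R4 + 4·R1.
R5 ← R5 − 6·R1.
R2 ← R2 / (8).
R1 ← R1 − 5·R2.
R3 ← R3 + 1·R2.
R4 ← R4 − 19·R2.
R5 ← R5 + 27·R2.
R3 ← R3 / (-2).
R1 ← R1 + 1·R3.
R4 ← R4 − 1·R3.
R5 ← R5 + 1·R3.
R4 ← R4 / (-85/16).
R1 ← R1 − 53/16·R4.
R2 ← R2 − 1/8·R4.
R3 ← R3 − 47/16·R4.
R5 ← R5 − 85/16·R4.
Row 5 reduces to 0 = 1, a contradiction. The system is inconsistent.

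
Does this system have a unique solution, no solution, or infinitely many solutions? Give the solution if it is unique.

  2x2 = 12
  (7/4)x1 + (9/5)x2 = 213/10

Row-reduce the augmented matrix:
Swap R1 and R2.
R1 ← R1 / (7/4).
R2 ← R2 / (2).
R1 ← R1 − 36/35·R2.
Reading off the reduced rows gives x1 = 6, x2 = 6.

x1 = 6, x2 = 6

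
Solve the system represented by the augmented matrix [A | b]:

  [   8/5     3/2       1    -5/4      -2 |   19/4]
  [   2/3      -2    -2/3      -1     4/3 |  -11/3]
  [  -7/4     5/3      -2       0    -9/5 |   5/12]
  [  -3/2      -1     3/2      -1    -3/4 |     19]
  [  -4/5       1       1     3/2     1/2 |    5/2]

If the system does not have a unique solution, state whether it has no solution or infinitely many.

x_1 = -5, x_2 = 1, x_3 = 5, x_4 = -5, x_5 = 0

Row-reduce the augmented matrix:
R1 ← R1 / (8/5).
R2 ← R2 − 2/3·R1.
R3 ← R3 + 7/4·R1.
R4 ← R4 + 3/2·R1.
R5 ← R5 + 4/5·R1.
R2 ← R2 / (-21/8).
R1 ← R1 − 15/16·R2.
R3 ← R3 − 635/192·R2.
R4 ← R4 − 13/32·R2.
R5 ← R5 − 7/4·R2.
R3 ← R3 / (-1717/756).
R1 ← R1 − 5/21·R3.
R2 ← R2 − 26/63·R3.
R4 ← R4 − 143/63·R3.
R5 ← R5 − 7/9·R3.
R4 ← R4 / (-14477/3434).
R1 ← R1 + 1990/1717·R4.
R2 ← R2 + 603/3434·R4.
R3 ← R3 − 1490/1717·R4.
R5 ← R5 + 205/1717·R4.
R5 ← R5 / (44458/72385).
R1 ← R1 − 5313/14477·R5.
R2 ← R2 + 262383/289540·R5.
R3 ← R3 + 12761/72385·R5.
R4 ← R4 − 121791/144770·R5.
Reading off the reduced rows gives x_1 = -5, x_2 = 1, x_3 = 5, x_4 = -5, x_5 = 0.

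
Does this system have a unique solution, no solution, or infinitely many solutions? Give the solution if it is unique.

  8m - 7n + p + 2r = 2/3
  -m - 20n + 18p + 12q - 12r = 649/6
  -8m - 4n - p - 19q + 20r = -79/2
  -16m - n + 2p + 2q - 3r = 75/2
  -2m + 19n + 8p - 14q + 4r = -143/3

Row-reduce the augmented matrix:
R1 ← R1 / (8).
R2 ← R2 + 1·R1.
R3 ← R3 + 8·R1.
R4 ← R4 + 16·R1.
R5 ← R5 + 2·R1.
R2 ← R2 / (-167/8).
R1 ← R1 + 7/8·R2.
R3 ← R3 + 11·R2.
R4 ← R4 + 15·R2.
R5 ← R5 − 69/4·R2.
R3 ← R3 / (-1595/167).
R1 ← R1 + 106/167·R3.
R2 ← R2 + 145/167·R3.
R4 ← R4 + 1507/167·R3.
R5 ← R5 − 3879/167·R3.
R4 ← R4 / (2509/145).
R1 ← R1 − 1882/1595·R4.
R2 ← R2 − 19/11·R4.
R3 ← R3 − 4229/1595·R4.
R5 ← R5 + 104743/1595·R4.
R5 ← R5 / (-52413/27599).
R1 ← R1 − 1142/27599·R5.
R2 ← R2 + 7831/27599·R5.
R3 ← R3 + 8755/27599·R5.
R4 ← R4 + 2493/2509·R5.
Reading off the reduced rows gives m = -3/2, n = -7/3, p = 4/3, q = 1/2, r = -5/2.

m = -3/2, n = -7/3, p = 4/3, q = 1/2, r = -5/2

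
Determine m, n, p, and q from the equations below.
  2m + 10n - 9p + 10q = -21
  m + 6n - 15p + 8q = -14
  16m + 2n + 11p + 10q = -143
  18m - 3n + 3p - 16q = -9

m = -5, n = 4, p = -1, q = -6

Row-reduce the augmented matrix:
R1 ← R1 / (2).
R2 ← R2 − 1·R1.
R3 ← R3 − 16·R1.
R4 ← R4 − 18·R1.
R1 ← R1 − 5·R2.
R3 ← R3 + 78·R2.
R4 ← R4 + 93·R2.
R3 ← R3 / (-736).
R1 ← R1 − 48·R3.
R2 ← R2 + 21/2·R3.
R4 ← R4 + 1785/2·R3.
R4 ← R4 / (-9521/368).
R1 ← R1 − 16/23·R4.
R2 ← R2 − 243/368·R4.
R3 ← R3 + 41/184·R4.
Reading off the reduced rows gives m = -5, n = 4, p = -1, q = -6.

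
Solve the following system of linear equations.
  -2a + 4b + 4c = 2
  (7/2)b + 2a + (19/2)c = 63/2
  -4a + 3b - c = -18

Row-reduce:
R1 ← R1 / (-2).
R2 ← R2 − 2·R1.
R3 ← R3 + 4·R1.
R2 ← R2 / (15/2).
R1 ← R1 + 2·R2.
R3 ← R3 + 5·R2.
Row 3 reduces to 0 = 1/3, a contradiction. The system is inconsistent.

no solution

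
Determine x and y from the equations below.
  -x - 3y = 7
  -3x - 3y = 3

x = 2, y = -3

Row-reduce the augmented matrix:
R1 ← R1 / (-1).
R2 ← R2 + 3·R1.
R2 ← R2 / (6).
R1 ← R1 − 3·R2.
Reading off the reduced rows gives x = 2, y = -3.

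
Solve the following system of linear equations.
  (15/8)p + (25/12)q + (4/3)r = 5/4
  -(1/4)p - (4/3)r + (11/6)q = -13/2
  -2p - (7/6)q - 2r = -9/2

infinitely many solutions

Row-reduce:
R1 ← R1 / (15/8).
R2 ← R2 + 1/4·R1.
R3 ← R3 + 2·R1.
R2 ← R2 / (19/9).
R1 ← R1 − 10/9·R2.
R3 ← R3 − 19/18·R2.
Rank is 2 with 3 unknowns, leaving r free.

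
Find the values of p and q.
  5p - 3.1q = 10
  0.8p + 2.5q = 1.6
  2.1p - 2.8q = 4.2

p = 2, q = 0

Row-reduce the augmented matrix:
R1 ← R1 / (5).
R2 ← R2 − 4/5·R1.
R3 ← R3 − 21/10·R1.
R2 ← R2 / (749/250).
R1 ← R1 + 31/50·R2.
R3 ← R3 + 749/500·R2.
R3 reduces to 0 = 0, so the extra equation is consistent.
Reading off the reduced rows gives p = 2, q = 0.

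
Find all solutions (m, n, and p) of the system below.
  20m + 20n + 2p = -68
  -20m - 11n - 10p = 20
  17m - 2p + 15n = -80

m = -4, n = 0, p = 6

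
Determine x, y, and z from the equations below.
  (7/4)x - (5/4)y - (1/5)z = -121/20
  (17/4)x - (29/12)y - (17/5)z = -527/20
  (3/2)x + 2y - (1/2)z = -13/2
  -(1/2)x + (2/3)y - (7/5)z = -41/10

Row-reduce the augmented matrix:
R1 ← R1 / (7/4).
R2 ← R2 − 17/4·R1.
R3 ← R3 − 3/2·R1.
R4 ← R4 + 1/2·R1.
R2 ← R2 / (13/21).
R1 ← R1 + 5/7·R2.
R3 ← R3 − 43/14·R2.
R4 ← R4 − 13/42·R2.
R3 ← R3 / (1837/130).
R1 ← R1 + 226/65·R3.
R2 ← R2 + 306/65·R3.
R4 reduces to 0 = 0, so the extra equation is consistent.
Reading off the reduced rows gives x = -3, y = 0, z = 4.

x = -3, y = 0, z = 4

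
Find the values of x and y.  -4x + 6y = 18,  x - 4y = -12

x = 0, y = 3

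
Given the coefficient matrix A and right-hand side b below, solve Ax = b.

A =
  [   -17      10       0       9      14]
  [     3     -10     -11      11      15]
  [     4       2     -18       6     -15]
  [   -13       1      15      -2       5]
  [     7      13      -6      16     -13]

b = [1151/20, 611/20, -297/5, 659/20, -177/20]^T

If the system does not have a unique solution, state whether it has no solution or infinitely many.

x_1 = 1/4, x_2 = 1, x_3 = 8/5, x_4 = 7/5, x_5 = 14/5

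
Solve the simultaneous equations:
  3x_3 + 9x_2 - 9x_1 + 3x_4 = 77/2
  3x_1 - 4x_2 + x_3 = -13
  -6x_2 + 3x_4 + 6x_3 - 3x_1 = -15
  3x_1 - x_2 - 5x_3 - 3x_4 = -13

no solution

Row-reduce:
R1 ← R1 / (-9).
R2 ← R2 − 3·R1.
R3 ← R3 + 3·R1.
R4 ← R4 − 3·R1.
R2 ← R2 / (-1).
R1 ← R1 + 1·R2.
R3 ← R3 + 9·R2.
R4 ← R4 − 2·R2.
R3 ← R3 / (-13).
R1 ← R1 + 7/3·R3.
R2 ← R2 + 2·R3.
Row 4 reduces to 0 = -1/2, a contradiction. The system is inconsistent.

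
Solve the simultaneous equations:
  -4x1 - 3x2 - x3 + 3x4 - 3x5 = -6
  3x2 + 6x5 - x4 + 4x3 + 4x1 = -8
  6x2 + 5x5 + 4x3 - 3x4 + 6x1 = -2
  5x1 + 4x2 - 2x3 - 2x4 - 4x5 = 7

Row-reduce:
R1 ← R1 / (-4).
R2 ← R2 − 4·R1.
R3 ← R3 − 6·R1.
R4 ← R4 − 5·R1.
Swap R2 and R3.
R2 ← R2 / (3/2).
R1 ← R1 − 3/4·R2.
R4 ← R4 − 1/4·R2.
R3 ← R3 / (3).
R1 ← R1 + 1·R3.
R2 ← R2 − 5/3·R3.
R4 ← R4 + 11/3·R3.
R4 ← R4 / (71/18).
R1 ← R1 + 5/6·R4.
R2 ← R2 + 1/9·R4.
R3 ← R3 − 2/3·R4.
Rank is 4 with 5 unknowns, leaving x5 free.

infinitely many solutions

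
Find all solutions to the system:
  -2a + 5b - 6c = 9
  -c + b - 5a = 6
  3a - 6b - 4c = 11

Row-reduce the augmented matrix:
R1 ← R1 / (-2).
R2 ← R2 + 5·R1.
R3 ← R3 − 3·R1.
R2 ← R2 / (-23/2).
R1 ← R1 + 5/2·R2.
R3 ← R3 − 3/2·R2.
R3 ← R3 / (-257/23).
R1 ← R1 + 1/23·R3.
R2 ← R2 + 28/23·R3.
Reading off the reduced rows gives a = -1, b = -1, c = -2.

a = -1, b = -1, c = -2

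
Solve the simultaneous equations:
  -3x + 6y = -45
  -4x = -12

Row-reduce the augmented matrix:
R1 ← R1 / (-3).
R2 ← R2 + 4·R1.
R2 ← R2 / (-8).
R1 ← R1 + 2·R2.
Reading off the reduced rows gives x = 3, y = -6.

x = 3, y = -6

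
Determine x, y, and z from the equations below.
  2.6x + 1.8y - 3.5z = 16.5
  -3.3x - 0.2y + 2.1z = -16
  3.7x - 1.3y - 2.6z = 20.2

Row-reduce the augmented matrix:
R1 ← R1 / (13/5).
R2 ← R2 + 33/10·R1.
R3 ← R3 − 37/10·R1.
R2 ← R2 / (271/130).
R1 ← R1 − 9/13·R2.
R3 ← R3 + 251/65·R2.
R3 ← R3 / (-10613/5420).
R1 ← R1 + 154/271·R3.
R2 ← R2 + 609/542·R3.
Reading off the reduced rows gives x = 3, y = -1, z = -3.

x = 3, y = -1, z = -3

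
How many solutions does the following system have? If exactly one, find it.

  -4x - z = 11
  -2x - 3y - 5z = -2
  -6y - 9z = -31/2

no solution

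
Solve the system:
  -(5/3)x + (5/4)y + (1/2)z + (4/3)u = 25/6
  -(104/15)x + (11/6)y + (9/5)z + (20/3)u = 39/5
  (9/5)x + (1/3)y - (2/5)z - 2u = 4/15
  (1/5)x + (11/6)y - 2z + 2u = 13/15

infinitely many solutions

Row-reduce:
R1 ← R1 / (-5/3).
R2 ← R2 + 104/15·R1.
R3 ← R3 − 9/5·R1.
R4 ← R4 − 1/5·R1.
R2 ← R2 / (-101/30).
R1 ← R1 + 3/4·R2.
R3 ← R3 − 101/60·R2.
R4 ← R4 − 119/60·R2.
Swap R3 and R4.
R3 ← R3 / (-1063/505).
R1 ← R1 + 24/101·R3.
R2 ← R2 − 42/505·R3.
Rank is 3 with 4 unknowns, leaving u free.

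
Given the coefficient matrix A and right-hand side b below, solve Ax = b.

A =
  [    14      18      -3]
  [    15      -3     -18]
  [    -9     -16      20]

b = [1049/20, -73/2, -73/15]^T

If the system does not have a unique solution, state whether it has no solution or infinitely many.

x_1 = 4/5, x_2 = 8/3, x_3 = 9/4

Row-reduce the augmented matrix:
R1 ← R1 / (14).
R2 ← R2 − 15·R1.
R3 ← R3 + 9·R1.
R2 ← R2 / (-156/7).
R1 ← R1 − 9/7·R2.
R3 ← R3 + 31/7·R2.
R3 ← R3 / (2185/104).
R1 ← R1 + 111/104·R3.
R2 ← R2 − 69/104·R3.
Reading off the reduced rows gives x_1 = 4/5, x_2 = 8/3, x_3 = 9/4.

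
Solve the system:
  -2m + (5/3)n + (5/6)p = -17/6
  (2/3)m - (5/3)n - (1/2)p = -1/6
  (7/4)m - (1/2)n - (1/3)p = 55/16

Row-reduce the augmented matrix:
R1 ← R1 / (-2).
R2 ← R2 − 2/3·R1.
R3 ← R3 − 7/4·R1.
R2 ← R2 / (-10/9).
R1 ← R1 + 5/6·R2.
R3 ← R3 − 23/24·R2.
R3 ← R3 / (49/240).
R1 ← R1 + 1/4·R3.
R2 ← R2 − 1/5·R3.
Reading off the reduced rows gives m = 9/4, n = 1, p = 0.

m = 9/4, n = 1, p = 0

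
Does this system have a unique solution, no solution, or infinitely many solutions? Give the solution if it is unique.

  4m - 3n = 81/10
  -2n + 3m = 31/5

m = 12/5, n = 1/2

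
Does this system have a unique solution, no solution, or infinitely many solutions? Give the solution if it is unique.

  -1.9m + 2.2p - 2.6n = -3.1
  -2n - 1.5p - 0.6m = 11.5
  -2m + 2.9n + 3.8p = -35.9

m = 5, n = -5, p = -3

Row-reduce the augmented matrix:
R1 ← R1 / (-19/10).
R2 ← R2 + 3/5·R1.
R3 ← R3 + 2·R1.
R2 ← R2 / (-112/95).
R1 ← R1 − 26/19·R2.
R3 ← R3 − 1071/190·R2.
R3 ← R3 / (-2883/320).
R1 ← R1 + 415/112·R3.
R2 ← R2 − 417/224·R3.
Reading off the reduced rows gives m = 5, n = -5, p = -3.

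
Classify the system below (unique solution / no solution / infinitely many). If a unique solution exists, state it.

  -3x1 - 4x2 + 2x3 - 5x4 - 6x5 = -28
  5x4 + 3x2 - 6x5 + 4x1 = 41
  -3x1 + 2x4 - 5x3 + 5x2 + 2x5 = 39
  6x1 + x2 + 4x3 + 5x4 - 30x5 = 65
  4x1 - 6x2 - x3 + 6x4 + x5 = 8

Row-reduce:
R1 ← R1 / (-3).
R2 ← R2 − 4·R1.
R3 ← R3 + 3·R1.
R4 ← R4 − 6·R1.
R5 ← R5 − 4·R1.
R2 ← R2 / (-7/3).
R1 ← R1 − 4/3·R2.
R3 ← R3 − 9·R2.
R4 ← R4 + 7·R2.
R5 ← R5 + 34/3·R2.
R3 ← R3 / (23/7).
R1 ← R1 − 6/7·R3.
R2 ← R2 + 8/7·R3.
R5 ← R5 + 79/7·R3.
Swap R4 and R5.
R4 ← R4 / (216/23).
R1 ← R1 − 13/23·R4.
R2 ← R2 − 21/23·R4.
R3 ← R3 − 4/23·R4.
Row 5 reduces to 0 = -2, a contradiction. The system is inconsistent.

no solution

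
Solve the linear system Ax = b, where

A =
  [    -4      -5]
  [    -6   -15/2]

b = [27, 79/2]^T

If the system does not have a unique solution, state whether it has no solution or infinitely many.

Row-reduce:
R1 ← R1 / (-4).
R2 ← R2 + 6·R1.
Row 2 reduces to 0 = -1, a contradiction. The system is inconsistent.

no solution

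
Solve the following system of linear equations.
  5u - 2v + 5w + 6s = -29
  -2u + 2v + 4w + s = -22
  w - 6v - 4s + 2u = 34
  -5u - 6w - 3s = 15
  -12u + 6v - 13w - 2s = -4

Row-reduce the augmented matrix:
R1 ← R1 / (5).
R2 ← R2 + 2·R1.
R3 ← R3 − 2·R1.
R4 ← R4 + 5·R1.
R5 ← R5 + 12·R1.
R2 ← R2 / (6/5).
R1 ← R1 + 2/5·R2.
R3 ← R3 + 26/5·R2.
R4 ← R4 + 2·R2.
R5 ← R5 − 6/5·R2.
R3 ← R3 / (25).
R1 ← R1 − 3·R3.
R2 ← R2 − 5·R3.
R4 ← R4 − 9·R3.
R5 ← R5 + 7·R3.
R4 ← R4 / (17/3).
R1 ← R1 − 4/3·R4.
R2 ← R2 − 7/6·R4.
R3 ← R3 − 1/3·R4.
R5 ← R5 − 34/3·R4.
R5 reduces to 0 = 0, so the extra equation is consistent.
Reading off the reduced rows gives u = 3, v = -1, w = -2, s = -6.

u = 3, v = -1, w = -2, s = -6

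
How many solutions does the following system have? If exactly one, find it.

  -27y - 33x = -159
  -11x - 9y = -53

Row-reduce:
R1 ← R1 / (-33).
R2 ← R2 + 11·R1.
Rank is 1 with 2 unknowns, leaving y free.

infinitely many solutions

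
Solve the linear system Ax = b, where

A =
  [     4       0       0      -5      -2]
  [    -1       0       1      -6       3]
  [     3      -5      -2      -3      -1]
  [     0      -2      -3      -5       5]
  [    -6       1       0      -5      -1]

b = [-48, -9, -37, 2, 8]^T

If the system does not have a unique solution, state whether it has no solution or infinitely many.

Row-reduce the augmented matrix:
R1 ← R1 / (4).
R2 ← R2 + 1·R1.
R3 ← R3 − 3·R1.
R5 ← R5 + 6·R1.
Swap R2 and R3.
R2 ← R2 / (-5).
R4 ← R4 + 2·R2.
R5 ← R5 − 1·R2.
R2 ← R2 − 2/5·R3.
R4 ← R4 + 11/5·R3.
R5 ← R5 + 2/5·R3.
R4 ← R4 / (-85/4).
R1 ← R1 + 5/4·R4.
R2 ← R2 − 11/4·R4.
R3 ← R3 + 29/4·R4.
R5 ← R5 + 61/4·R4.
R5 ← R5 / (-4374/425).
R1 ← R1 + 94/85·R5.
R2 ← R2 − 99/425·R5.
R3 ← R3 + 431/425·R5.
R4 ← R4 + 206/425·R5.
Reading off the reduced rows gives x_1 = -5, x_2 = 2, x_3 = -2, x_4 = 4, x_5 = 4.

x_1 = -5, x_2 = 2, x_3 = -2, x_4 = 4, x_5 = 4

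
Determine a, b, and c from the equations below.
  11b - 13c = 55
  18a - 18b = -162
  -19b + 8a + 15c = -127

a = -4, b = 5, c = 0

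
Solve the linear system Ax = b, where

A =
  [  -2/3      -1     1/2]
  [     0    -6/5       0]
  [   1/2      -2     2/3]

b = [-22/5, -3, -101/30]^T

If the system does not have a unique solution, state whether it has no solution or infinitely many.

x_1 = 3, x_2 = 5/2, x_3 = 1/5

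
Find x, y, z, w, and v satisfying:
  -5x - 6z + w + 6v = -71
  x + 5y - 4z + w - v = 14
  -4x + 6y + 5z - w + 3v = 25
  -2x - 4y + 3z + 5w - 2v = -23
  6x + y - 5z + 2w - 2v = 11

Row-reduce the augmented matrix:
R1 ← R1 / (-5).
R2 ← R2 − 1·R1.
R3 ← R3 + 4·R1.
R4 ← R4 + 2·R1.
R5 ← R5 − 6·R1.
R2 ← R2 / (5).
R3 ← R3 − 6·R2.
R4 ← R4 + 4·R2.
R5 ← R5 − 1·R2.
R3 ← R3 / (401/25).
R1 ← R1 − 6/5·R3.
R2 ← R2 + 26/25·R3.
R4 ← R4 − 31/25·R3.
R5 ← R5 + 279/25·R3.
R4 ← R4 / (2330/401).
R1 ← R1 − 17/401·R4.
R2 ← R2 − 12/401·R4.
R3 ← R3 + 81/401·R4.
R5 ← R5 − 283/401·R4.
R5 ← R5 / (9871/2330).
R1 ← R1 + 2371/2330·R5.
R2 ← R2 + 83/1165·R5.
R3 ← R3 + 627/2330·R5.
R4 ← R4 + 1637/2330·R5.
Reading off the reduced rows gives x = 4, y = 5, z = 4, w = -3, v = -4.

x = 4, y = 5, z = 4, w = -3, v = -4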